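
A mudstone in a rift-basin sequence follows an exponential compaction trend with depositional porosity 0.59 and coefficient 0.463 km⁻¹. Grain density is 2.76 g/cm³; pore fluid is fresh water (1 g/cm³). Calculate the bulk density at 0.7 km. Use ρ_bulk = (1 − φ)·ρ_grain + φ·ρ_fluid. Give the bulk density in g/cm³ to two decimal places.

2.01 g/cm³

Porosity at depth: n = 0.59·exp(−0.463×0.7) = 0.59×0.7232 = 0.4267
Bulk density: ρ_b = (1−n)ρ_g + n·ρ_f = 0.5733×2.76 + 0.4267×1
       = 1.582 + 0.427 = 2.009 g/cm³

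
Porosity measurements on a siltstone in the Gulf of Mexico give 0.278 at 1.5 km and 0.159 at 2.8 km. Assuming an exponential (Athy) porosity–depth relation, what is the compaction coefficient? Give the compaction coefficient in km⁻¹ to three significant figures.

0.430 km⁻¹

Athy: n(Z) = n₀ e^(−βZ) ⇒ n₁/n₂ = e^{β(Z₂−Z₁)} ⇒ β = ln(n₁/n₂)/(Z₂−Z₁)
β = ln(0.278/0.159) / (2.8 − 1.5) = ln(1.748) / 1.3 = 0.5587 / 1.3 = 0.4298 km⁻¹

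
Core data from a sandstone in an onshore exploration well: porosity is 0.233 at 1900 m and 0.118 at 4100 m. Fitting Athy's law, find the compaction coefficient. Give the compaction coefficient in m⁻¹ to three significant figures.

0.000309 m⁻¹

Working in km (1 km = 1000 m; β in km⁻¹ = β in m⁻¹ × 1000):
Athy: phi(z) = phi₀ e^(−βz) ⇒ phi₁/phi₂ = e^{β(z₂−z₁)} ⇒ β = ln(phi₁/phi₂)/(z₂−z₁)
β = ln(0.233/0.118) / (4.1 − 1.9) = ln(1.975) / 2.2 = 0.6804 / 2.2 = 0.3093 km⁻¹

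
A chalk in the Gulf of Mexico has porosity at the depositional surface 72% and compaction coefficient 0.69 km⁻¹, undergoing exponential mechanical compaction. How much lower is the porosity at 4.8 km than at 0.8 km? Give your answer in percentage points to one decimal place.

38.8 percentage points

φ(0.8) = 0.72·e^(−0.69×0.8) = 0.4146
φ(4.8) = 0.72·e^(−0.69×4.8) = 0.0262
Δφ = 0.4146 − 0.0262 = 0.3883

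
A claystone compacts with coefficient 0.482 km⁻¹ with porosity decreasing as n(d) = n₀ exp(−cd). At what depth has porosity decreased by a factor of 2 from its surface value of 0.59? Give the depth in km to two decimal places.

1.44 km

n/n₀ = 1/2 ⇒ exp(−c·d) = 1/2 ⇒ d = ln(2) / c
d = 0.6931 / 0.482 = 1.438 km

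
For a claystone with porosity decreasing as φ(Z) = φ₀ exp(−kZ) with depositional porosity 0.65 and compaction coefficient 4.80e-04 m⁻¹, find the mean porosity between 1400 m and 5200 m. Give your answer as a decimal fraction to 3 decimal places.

Working in km (1 km = 1000 m; k in km⁻¹ = k in m⁻¹ × 1000):
⟨φ⟩ = (1/(Z₂−Z₁)) ∫ φ₀ e^(−kZ) dZ = φ₀·(e^(−k·Z₁) − e^(−k·Z₂)) / (k·(Z₂−Z₁))
e^(−0.48×1.4) = 0.5107; e^(−0.48×5.2) = 0.0824
⟨φ⟩ = 0.65 × (0.5107 − 0.0824) / (0.48 × 3.8) = 0.65 × 0.2348 = 0.1526

0.153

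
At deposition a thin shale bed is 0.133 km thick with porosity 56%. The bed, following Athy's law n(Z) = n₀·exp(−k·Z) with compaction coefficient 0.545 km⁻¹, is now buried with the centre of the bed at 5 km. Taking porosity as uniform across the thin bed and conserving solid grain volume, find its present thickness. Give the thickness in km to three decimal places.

Porosity at 5 km: n = 0.56·exp(−0.545×5) = 0.0367
Solid-volume conservation: h(1−n) = h₀(1−n₀) ⇒ h = h₀·(1−n₀)/(1−n)
h = 0.133 × (1 − 0.56)/(1 − 0.0367) = 0.133 × 0.4568 = 0.0607 km

0.061 km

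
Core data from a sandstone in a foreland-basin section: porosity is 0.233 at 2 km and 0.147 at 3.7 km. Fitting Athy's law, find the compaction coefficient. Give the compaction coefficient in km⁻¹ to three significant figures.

Athy: n(z) = n₀ e^(−cz) ⇒ n₁/n₂ = e^{c(z₂−z₁)} ⇒ c = ln(n₁/n₂)/(z₂−z₁)
c = ln(0.233/0.147) / (3.7 − 2) = ln(1.585) / 1.7 = 0.4606 / 1.7 = 0.2709 km⁻¹

0.271 km⁻¹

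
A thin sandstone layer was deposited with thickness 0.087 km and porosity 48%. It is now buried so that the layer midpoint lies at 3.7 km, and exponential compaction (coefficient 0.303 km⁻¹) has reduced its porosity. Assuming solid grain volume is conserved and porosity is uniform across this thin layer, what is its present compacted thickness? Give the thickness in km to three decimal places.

Porosity at 3.7 km: φ = 0.48·exp(−0.303×3.7) = 0.1564
Solid-volume conservation: h(1−φ) = h₀(1−φ₀) ⇒ h = h₀·(1−φ₀)/(1−φ)
h = 0.087 × (1 − 0.48)/(1 − 0.1564) = 0.087 × 0.6164 = 0.0536 km

0.054 km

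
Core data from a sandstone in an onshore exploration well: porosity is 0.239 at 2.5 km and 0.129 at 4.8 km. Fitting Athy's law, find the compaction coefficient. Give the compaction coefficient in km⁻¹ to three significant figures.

0.268 km⁻¹

Athy: phi(d) = phi₀ e^(−kd) ⇒ phi₁/phi₂ = e^{k(d₂−d₁)} ⇒ k = ln(phi₁/phi₂)/(d₂−d₁)
k = ln(0.239/0.129) / (4.8 − 2.5) = ln(1.853) / 2.3 = 0.6167 / 2.3 = 0.2681 km⁻¹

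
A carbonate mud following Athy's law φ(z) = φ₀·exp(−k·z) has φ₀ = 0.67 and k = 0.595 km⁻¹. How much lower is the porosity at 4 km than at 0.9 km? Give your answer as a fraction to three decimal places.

0.330

φ(0.9) = 0.67·e^(−0.595×0.9) = 0.3922
φ(4) = 0.67·e^(−0.595×4) = 0.0620
Δφ = 0.3922 − 0.0620 = 0.3302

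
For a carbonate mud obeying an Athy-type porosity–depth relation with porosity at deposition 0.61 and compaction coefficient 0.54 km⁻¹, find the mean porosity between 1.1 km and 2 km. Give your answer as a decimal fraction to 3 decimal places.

⟨n⟩ = (1/(Z₂−Z₁)) ∫ n₀ e^(−βZ) dZ = n₀·(e^(−β·Z₁) − e^(−β·Z₂)) / (β·(Z₂−Z₁))
e^(−0.54×1.1) = 0.5521; e^(−0.54×2) = 0.3396
⟨n⟩ = 0.61 × (0.5521 − 0.3396) / (0.54 × 0.9) = 0.61 × 0.4373 = 0.2667

0.267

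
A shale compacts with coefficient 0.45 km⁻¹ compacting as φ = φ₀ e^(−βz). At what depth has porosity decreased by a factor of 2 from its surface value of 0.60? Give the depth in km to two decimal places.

1.54 km

φ/φ₀ = 1/2 ⇒ exp(−β·z) = 1/2 ⇒ z = ln(2) / β
z = 0.6931 / 0.45 = 1.540 km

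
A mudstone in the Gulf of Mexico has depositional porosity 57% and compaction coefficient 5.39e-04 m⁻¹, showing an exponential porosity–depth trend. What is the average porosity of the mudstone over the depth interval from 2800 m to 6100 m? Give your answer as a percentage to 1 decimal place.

Working in km (1 km = 1000 m; k in km⁻¹ = k in m⁻¹ × 1000):
⟨φ⟩ = (1/(z₂−z₁)) ∫ φ₀ e^(−kz) dz = φ₀·(e^(−k·z₁) − e^(−k·z₂)) / (k·(z₂−z₁))
e^(−0.539×2.8) = 0.2211; e^(−0.539×6.1) = 0.0373
⟨φ⟩ = 0.57 × (0.2211 − 0.0373) / (0.539 × 3.3) = 0.57 × 0.1033 = 0.0589

5.9%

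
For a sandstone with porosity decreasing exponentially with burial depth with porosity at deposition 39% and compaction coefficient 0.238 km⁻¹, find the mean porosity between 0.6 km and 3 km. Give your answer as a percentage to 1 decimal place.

25.8%

⟨phi⟩ = (1/(d₂−d₁)) ∫ phi₀ e^(−βd) dd = phi₀·(e^(−β·d₁) − e^(−β·d₂)) / (β·(d₂−d₁))
e^(−0.238×0.6) = 0.8669; e^(−0.238×3) = 0.4897
⟨phi⟩ = 0.39 × (0.8669 − 0.4897) / (0.238 × 2.4) = 0.39 × 0.6604 = 0.2576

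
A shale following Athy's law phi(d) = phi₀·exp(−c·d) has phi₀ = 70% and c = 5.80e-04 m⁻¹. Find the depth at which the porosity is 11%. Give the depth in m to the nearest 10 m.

3190 m

Working in km (1 km = 1000 m; c in km⁻¹ = c in m⁻¹ × 1000):
Invert Athy's law: d = ln(phi₀/phi) / c
d = ln(0.7/0.11) / 0.58 = ln(6.364) / 0.58 = 1.8506 / 0.58 = 3.191 km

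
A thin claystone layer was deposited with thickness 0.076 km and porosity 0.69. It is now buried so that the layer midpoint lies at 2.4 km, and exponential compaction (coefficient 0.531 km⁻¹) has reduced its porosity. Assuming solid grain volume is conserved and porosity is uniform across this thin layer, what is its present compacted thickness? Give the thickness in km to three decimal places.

Porosity at 2.4 km: phi = 0.69·exp(−0.531×2.4) = 0.1929
Solid-volume conservation: h(1−phi) = h₀(1−phi₀) ⇒ h = h₀·(1−phi₀)/(1−phi)
h = 0.076 × (1 − 0.69)/(1 − 0.1929) = 0.076 × 0.3841 = 0.0292 km

0.029 km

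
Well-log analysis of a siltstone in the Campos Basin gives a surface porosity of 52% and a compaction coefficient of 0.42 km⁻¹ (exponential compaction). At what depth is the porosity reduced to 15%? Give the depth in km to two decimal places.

Invert Athy's law: d = ln(φ₀/φ) / k
d = ln(0.52/0.15) / 0.42 = ln(3.467) / 0.42 = 1.2432 / 0.42 = 2.960 km

2.96 km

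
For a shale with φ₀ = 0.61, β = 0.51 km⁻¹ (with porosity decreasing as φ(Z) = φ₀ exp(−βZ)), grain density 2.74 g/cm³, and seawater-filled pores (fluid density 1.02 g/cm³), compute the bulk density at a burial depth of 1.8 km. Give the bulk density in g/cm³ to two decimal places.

2.32 g/cm³

Porosity at depth: φ = 0.61·exp(−0.51×1.8) = 0.61×0.3993 = 0.2436
Bulk density: ρ_b = (1−φ)ρ_g + φ·ρ_f = 0.7564×2.74 + 0.2436×1.02
       = 2.073 + 0.248 = 2.321 g/cm³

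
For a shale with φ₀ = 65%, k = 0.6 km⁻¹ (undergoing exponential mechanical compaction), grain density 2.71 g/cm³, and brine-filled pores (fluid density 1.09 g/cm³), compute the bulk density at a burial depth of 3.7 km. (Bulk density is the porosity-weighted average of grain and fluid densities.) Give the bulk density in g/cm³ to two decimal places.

2.60 g/cm³

Porosity at depth: φ = 0.65·exp(−0.6×3.7) = 0.65×0.1086 = 0.0706
Bulk density: ρ_b = (1−φ)ρ_g + φ·ρ_f = 0.9294×2.71 + 0.0706×1.09
       = 2.519 + 0.077 = 2.596 g/cm³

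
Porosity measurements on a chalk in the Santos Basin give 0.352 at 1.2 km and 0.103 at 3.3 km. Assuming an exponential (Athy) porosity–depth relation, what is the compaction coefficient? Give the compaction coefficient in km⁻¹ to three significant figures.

0.585 km⁻¹

Athy: φ(z) = φ₀ e^(−kz) ⇒ φ₁/φ₂ = e^{k(z₂−z₁)} ⇒ k = ln(φ₁/φ₂)/(z₂−z₁)
k = ln(0.352/0.103) / (3.3 − 1.2) = ln(3.417) / 2.1 = 1.2289 / 2.1 = 0.5852 km⁻¹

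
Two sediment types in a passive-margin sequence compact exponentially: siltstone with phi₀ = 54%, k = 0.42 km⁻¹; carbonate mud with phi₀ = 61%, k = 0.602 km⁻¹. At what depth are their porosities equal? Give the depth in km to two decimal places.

0.67 km

Set phi₀ₐ e^(−kₐz) = phi₀ᵦ e^(−kᵦz) ⇒ ln(phi₀ₐ/phi₀ᵦ) = (kₐ − kᵦ)·z
z = ln(0.54/0.61) / (0.42 − 0.602) = -0.1219 / -0.182 = 0.670 km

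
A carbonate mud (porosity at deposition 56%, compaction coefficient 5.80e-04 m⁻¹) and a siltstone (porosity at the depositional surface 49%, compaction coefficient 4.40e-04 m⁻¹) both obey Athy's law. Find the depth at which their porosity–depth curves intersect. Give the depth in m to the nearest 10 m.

Working in km (1 km = 1000 m; c in km⁻¹ = c in m⁻¹ × 1000):
Set φ₀ₐ e^(−cₐz) = φ₀ᵦ e^(−cᵦz) ⇒ ln(φ₀ₐ/φ₀ᵦ) = (cₐ − cᵦ)·z
z = ln(0.56/0.49) / (0.58 − 0.44) = 0.1335 / 0.14 = 0.954 km

950 m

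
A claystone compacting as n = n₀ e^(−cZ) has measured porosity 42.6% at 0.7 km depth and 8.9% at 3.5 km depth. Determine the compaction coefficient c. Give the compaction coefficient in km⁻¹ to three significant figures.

0.559 km⁻¹

Athy: n(Z) = n₀ e^(−cZ) ⇒ n₁/n₂ = e^{c(Z₂−Z₁)} ⇒ c = ln(n₁/n₂)/(Z₂−Z₁)
c = ln(0.426/0.089) / (3.5 − 0.7) = ln(4.787) / 2.8 = 1.5658 / 2.8 = 0.5592 km⁻¹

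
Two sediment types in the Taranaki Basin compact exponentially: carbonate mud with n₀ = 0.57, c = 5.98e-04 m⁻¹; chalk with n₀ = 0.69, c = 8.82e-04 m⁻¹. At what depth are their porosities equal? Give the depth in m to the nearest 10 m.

Working in km (1 km = 1000 m; c in km⁻¹ = c in m⁻¹ × 1000):
Set n₀ₐ e^(−cₐz) = n₀ᵦ e^(−cᵦz) ⇒ ln(n₀ₐ/n₀ᵦ) = (cₐ − cᵦ)·z
z = ln(0.57/0.69) / (0.598 − 0.882) = -0.1911 / -0.284 = 0.673 km

670 m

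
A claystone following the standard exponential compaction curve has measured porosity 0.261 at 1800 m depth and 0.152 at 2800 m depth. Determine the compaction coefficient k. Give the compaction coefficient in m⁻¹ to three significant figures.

Working in km (1 km = 1000 m; k in km⁻¹ = k in m⁻¹ × 1000):
Athy: n(d) = n₀ e^(−kd) ⇒ n₁/n₂ = e^{k(d₂−d₁)} ⇒ k = ln(n₁/n₂)/(d₂−d₁)
k = ln(0.261/0.152) / (2.8 − 1.8) = ln(1.717) / 1 = 0.5406 / 1 = 0.5406 km⁻¹

0.000541 m⁻¹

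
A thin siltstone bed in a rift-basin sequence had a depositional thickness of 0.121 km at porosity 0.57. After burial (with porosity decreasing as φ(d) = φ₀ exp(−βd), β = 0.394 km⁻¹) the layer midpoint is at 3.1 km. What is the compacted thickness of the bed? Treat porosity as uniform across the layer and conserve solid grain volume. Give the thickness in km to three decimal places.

Porosity at 3.1 km: φ = 0.57·exp(−0.394×3.1) = 0.1680
Solid-volume conservation: h(1−φ) = h₀(1−φ₀) ⇒ h = h₀·(1−φ₀)/(1−φ)
h = 0.121 × (1 − 0.57)/(1 − 0.1680) = 0.121 × 0.5169 = 0.0625 km

0.063 km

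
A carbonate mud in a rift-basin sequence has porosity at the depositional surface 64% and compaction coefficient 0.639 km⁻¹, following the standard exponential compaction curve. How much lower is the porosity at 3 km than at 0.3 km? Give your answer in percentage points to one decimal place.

43.4 percentage points

n(0.3) = 0.64·e^(−0.639×0.3) = 0.5284
n(3) = 0.64·e^(−0.639×3) = 0.0941
Δn = 0.5284 − 0.0941 = 0.4342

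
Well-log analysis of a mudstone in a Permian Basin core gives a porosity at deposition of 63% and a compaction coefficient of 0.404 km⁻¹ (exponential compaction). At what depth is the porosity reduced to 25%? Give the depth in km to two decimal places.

Invert Athy's law: d = ln(phi₀/phi) / k
d = ln(0.63/0.25) / 0.404 = ln(2.52) / 0.404 = 0.9243 / 0.404 = 2.288 km

2.29 km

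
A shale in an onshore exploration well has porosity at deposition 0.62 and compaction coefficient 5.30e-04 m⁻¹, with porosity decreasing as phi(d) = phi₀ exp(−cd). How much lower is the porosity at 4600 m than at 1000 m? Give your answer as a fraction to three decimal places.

0.311

Working in km (1 km = 1000 m; c in km⁻¹ = c in m⁻¹ × 1000):
phi(1) = 0.62·e^(−0.53×1) = 0.3649
phi(4.6) = 0.62·e^(−0.53×4.6) = 0.0541
Δphi = 0.3649 − 0.0541 = 0.3108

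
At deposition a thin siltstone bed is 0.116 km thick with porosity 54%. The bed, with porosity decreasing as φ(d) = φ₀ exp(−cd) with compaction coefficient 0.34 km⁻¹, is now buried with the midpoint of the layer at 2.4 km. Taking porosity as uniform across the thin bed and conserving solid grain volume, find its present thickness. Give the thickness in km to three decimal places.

Porosity at 2.4 km: φ = 0.54·exp(−0.34×2.4) = 0.2388
Solid-volume conservation: h(1−φ) = h₀(1−φ₀) ⇒ h = h₀·(1−φ₀)/(1−φ)
h = 0.116 × (1 − 0.54)/(1 − 0.2388) = 0.116 × 0.6043 = 0.0701 km

0.070 km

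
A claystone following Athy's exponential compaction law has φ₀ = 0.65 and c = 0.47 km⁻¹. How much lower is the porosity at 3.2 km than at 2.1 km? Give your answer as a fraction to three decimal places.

0.098

φ(2.1) = 0.65·e^(−0.47×2.1) = 0.2423
φ(3.2) = 0.65·e^(−0.47×3.2) = 0.1445
Δφ = 0.2423 − 0.1445 = 0.0978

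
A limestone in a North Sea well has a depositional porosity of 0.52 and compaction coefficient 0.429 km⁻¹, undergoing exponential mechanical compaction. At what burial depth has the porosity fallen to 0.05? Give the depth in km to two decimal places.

5.46 km

Invert Athy's law: Z = ln(n₀/n) / c
Z = ln(0.52/0.05) / 0.429 = ln(10.4) / 0.429 = 2.3418 / 0.429 = 5.459 km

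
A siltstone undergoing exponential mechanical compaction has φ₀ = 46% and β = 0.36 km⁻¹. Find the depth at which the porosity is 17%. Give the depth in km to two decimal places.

Invert Athy's law: d = ln(φ₀/φ) / β
d = ln(0.46/0.17) / 0.36 = ln(2.706) / 0.36 = 0.9954 / 0.36 = 2.765 km

2.77 km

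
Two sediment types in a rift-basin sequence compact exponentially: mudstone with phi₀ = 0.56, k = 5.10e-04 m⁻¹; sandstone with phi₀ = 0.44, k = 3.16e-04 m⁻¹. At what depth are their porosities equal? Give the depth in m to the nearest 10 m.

Working in km (1 km = 1000 m; k in km⁻¹ = k in m⁻¹ × 1000):
Set phi₀ₐ e^(−kₐZ) = phi₀ᵦ e^(−kᵦZ) ⇒ ln(phi₀ₐ/phi₀ᵦ) = (kₐ − kᵦ)·Z
Z = ln(0.56/0.44) / (0.51 − 0.316) = 0.2412 / 0.194 = 1.243 km

1240 m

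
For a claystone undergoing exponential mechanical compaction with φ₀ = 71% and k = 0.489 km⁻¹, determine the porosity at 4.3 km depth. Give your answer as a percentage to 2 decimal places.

8.67%

φ = φ₀·exp(−k·d) = 0.71 × exp(−0.489 × 4.3) = 0.71 × exp(−2.103)
  = 0.71 × 0.1221 = 0.0867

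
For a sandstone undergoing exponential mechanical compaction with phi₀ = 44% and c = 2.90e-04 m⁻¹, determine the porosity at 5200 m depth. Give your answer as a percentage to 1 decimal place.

Working in km (1 km = 1000 m; c in km⁻¹ = c in m⁻¹ × 1000):
phi = phi₀·exp(−c·Z) = 0.44 × exp(−0.29 × 5.2) = 0.44 × exp(−1.508)
  = 0.44 × 0.2214 = 0.0974

9.7%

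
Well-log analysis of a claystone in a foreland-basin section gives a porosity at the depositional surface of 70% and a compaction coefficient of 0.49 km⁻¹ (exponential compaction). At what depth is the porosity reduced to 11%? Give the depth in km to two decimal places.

3.78 km

Invert Athy's law: d = ln(n₀/n) / c
d = ln(0.7/0.11) / 0.49 = ln(6.364) / 0.49 = 1.8506 / 0.49 = 3.777 km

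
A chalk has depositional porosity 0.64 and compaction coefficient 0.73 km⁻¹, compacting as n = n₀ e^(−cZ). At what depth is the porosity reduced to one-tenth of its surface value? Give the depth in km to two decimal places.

n/n₀ = 1/10 ⇒ exp(−c·Z) = 1/10 ⇒ Z = ln(10) / c
Z = 2.3026 / 0.73 = 3.154 km

3.15 km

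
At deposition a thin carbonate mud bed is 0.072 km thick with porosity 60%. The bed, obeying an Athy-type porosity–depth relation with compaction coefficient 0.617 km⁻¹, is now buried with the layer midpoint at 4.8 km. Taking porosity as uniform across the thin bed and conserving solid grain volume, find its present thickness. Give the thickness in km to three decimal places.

0.030 km

Porosity at 4.8 km: n = 0.6·exp(−0.617×4.8) = 0.0310
Solid-volume conservation: h(1−n) = h₀(1−n₀) ⇒ h = h₀·(1−n₀)/(1−n)
h = 0.072 × (1 − 0.6)/(1 − 0.0310) = 0.072 × 0.4128 = 0.0297 km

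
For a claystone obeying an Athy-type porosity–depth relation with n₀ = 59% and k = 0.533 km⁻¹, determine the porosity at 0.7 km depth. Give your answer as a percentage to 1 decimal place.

40.6%

n = n₀·exp(−k·Z) = 0.59 × exp(−0.533 × 0.7) = 0.59 × exp(−0.3731)
  = 0.59 × 0.6886 = 0.4063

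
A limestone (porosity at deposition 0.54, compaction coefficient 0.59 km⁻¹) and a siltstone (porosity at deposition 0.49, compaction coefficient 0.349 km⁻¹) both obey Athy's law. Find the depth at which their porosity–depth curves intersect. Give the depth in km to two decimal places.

Set φ₀ₐ e^(−βₐz) = φ₀ᵦ e^(−βᵦz) ⇒ ln(φ₀ₐ/φ₀ᵦ) = (βₐ − βᵦ)·z
z = ln(0.54/0.49) / (0.59 − 0.349) = 0.0972 / 0.241 = 0.403 km

0.40 km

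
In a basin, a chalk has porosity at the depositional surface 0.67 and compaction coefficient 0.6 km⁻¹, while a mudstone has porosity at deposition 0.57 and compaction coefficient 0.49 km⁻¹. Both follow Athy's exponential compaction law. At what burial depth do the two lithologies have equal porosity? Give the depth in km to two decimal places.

Set phi₀ₐ e^(−kₐz) = phi₀ᵦ e^(−kᵦz) ⇒ ln(phi₀ₐ/phi₀ᵦ) = (kₐ − kᵦ)·z
z = ln(0.67/0.57) / (0.6 − 0.49) = 0.1616 / 0.11 = 1.469 km

1.47 km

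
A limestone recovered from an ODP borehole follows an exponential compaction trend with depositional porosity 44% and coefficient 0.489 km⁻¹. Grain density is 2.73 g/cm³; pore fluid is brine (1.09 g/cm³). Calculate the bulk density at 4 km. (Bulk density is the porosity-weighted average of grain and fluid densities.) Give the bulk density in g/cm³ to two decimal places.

Porosity at depth: n = 0.44·exp(−0.489×4) = 0.44×0.1414 = 0.0622
Bulk density: ρ_b = (1−n)ρ_g + n·ρ_f = 0.9378×2.73 + 0.0622×1.09
       = 2.560 + 0.068 = 2.628 g/cm³

2.63 g/cm³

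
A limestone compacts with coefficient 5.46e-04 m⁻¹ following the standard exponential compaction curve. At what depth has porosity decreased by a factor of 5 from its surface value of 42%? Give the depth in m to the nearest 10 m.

2950 m

Working in km (1 km = 1000 m; c in km⁻¹ = c in m⁻¹ × 1000):
φ/φ₀ = 1/5 ⇒ exp(−c·d) = 1/5 ⇒ d = ln(5) / c
d = 1.6094 / 0.546 = 2.948 km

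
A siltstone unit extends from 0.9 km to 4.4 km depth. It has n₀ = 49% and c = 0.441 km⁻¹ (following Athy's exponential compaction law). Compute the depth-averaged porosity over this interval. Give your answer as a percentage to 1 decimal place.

⟨n⟩ = (1/(d₂−d₁)) ∫ n₀ e^(−cd) dd = n₀·(e^(−c·d₁) − e^(−c·d₂)) / (c·(d₂−d₁))
e^(−0.441×0.9) = 0.6724; e^(−0.441×4.4) = 0.1436
⟨n⟩ = 0.49 × (0.6724 − 0.1436) / (0.441 × 3.5) = 0.49 × 0.3426 = 0.1679

16.8%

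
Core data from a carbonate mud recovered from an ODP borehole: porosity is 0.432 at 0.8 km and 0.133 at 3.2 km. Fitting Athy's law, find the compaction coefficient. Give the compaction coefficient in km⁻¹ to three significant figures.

Athy: φ(Z) = φ₀ e^(−kZ) ⇒ φ₁/φ₂ = e^{k(Z₂−Z₁)} ⇒ k = ln(φ₁/φ₂)/(Z₂−Z₁)
k = ln(0.432/0.133) / (3.2 − 0.8) = ln(3.248) / 2.4 = 1.1781 / 2.4 = 0.4909 km⁻¹

0.491 km⁻¹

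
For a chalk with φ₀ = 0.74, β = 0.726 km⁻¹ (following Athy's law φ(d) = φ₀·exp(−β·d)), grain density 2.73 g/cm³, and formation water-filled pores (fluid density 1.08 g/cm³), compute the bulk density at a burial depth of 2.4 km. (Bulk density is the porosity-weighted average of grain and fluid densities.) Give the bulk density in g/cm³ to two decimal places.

2.52 g/cm³

Porosity at depth: φ = 0.74·exp(−0.726×2.4) = 0.74×0.1751 = 0.1296
Bulk density: ρ_b = (1−φ)ρ_g + φ·ρ_f = 0.8704×2.73 + 0.1296×1.08
       = 2.376 + 0.140 = 2.516 g/cm³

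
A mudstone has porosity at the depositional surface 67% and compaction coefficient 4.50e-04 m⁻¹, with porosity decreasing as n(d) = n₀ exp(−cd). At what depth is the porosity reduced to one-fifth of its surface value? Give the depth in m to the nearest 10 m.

3580 m

Working in km (1 km = 1000 m; c in km⁻¹ = c in m⁻¹ × 1000):
n/n₀ = 1/5 ⇒ exp(−c·d) = 1/5 ⇒ d = ln(5) / c
d = 1.6094 / 0.45 = 3.577 km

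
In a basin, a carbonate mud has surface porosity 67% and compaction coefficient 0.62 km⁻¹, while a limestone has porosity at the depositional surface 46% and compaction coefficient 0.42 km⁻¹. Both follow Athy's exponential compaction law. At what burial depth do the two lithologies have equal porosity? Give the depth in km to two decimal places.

1.88 km

Set phi₀ₐ e^(−βₐz) = phi₀ᵦ e^(−βᵦz) ⇒ ln(phi₀ₐ/phi₀ᵦ) = (βₐ − βᵦ)·z
z = ln(0.67/0.46) / (0.62 − 0.42) = 0.3761 / 0.2 = 1.880 km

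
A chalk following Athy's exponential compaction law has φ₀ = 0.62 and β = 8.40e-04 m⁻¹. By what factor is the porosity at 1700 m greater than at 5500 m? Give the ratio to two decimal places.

24.34

Working in km (1 km = 1000 m; β in km⁻¹ = β in m⁻¹ × 1000):
φ(z₁)/φ(z₂) = e^(−β·z₁)/e^(−β·z₂) = e^{β(z₂−z₁)}
= exp(0.84 × 3.8) = exp(3.192) = 24.3371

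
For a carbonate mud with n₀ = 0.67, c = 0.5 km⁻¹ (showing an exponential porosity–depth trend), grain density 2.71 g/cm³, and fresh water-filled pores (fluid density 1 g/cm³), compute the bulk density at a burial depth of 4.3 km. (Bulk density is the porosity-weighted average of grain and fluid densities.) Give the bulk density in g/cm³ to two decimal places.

Porosity at depth: n = 0.67·exp(−0.5×4.3) = 0.67×0.1165 = 0.0780
Bulk density: ρ_b = (1−n)ρ_g + n·ρ_f = 0.9220×2.71 + 0.0780×1
       = 2.498 + 0.078 = 2.577 g/cm³

2.58 g/cm³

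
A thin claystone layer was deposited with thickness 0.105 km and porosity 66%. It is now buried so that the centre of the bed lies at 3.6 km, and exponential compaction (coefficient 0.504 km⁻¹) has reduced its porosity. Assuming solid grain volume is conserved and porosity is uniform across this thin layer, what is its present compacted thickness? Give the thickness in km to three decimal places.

0.040 km

Porosity at 3.6 km: n = 0.66·exp(−0.504×3.6) = 0.1075
Solid-volume conservation: h(1−n) = h₀(1−n₀) ⇒ h = h₀·(1−n₀)/(1−n)
h = 0.105 × (1 − 0.66)/(1 − 0.1075) = 0.105 × 0.3810 = 0.0400 km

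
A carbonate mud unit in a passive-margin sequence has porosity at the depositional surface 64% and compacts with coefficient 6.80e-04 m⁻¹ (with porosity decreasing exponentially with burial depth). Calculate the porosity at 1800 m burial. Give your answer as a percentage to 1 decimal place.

Working in km (1 km = 1000 m; c in km⁻¹ = c in m⁻¹ × 1000):
phi = phi₀·exp(−c·d) = 0.64 × exp(−0.68 × 1.8) = 0.64 × exp(−1.224)
  = 0.64 × 0.2941 = 0.1882

18.8%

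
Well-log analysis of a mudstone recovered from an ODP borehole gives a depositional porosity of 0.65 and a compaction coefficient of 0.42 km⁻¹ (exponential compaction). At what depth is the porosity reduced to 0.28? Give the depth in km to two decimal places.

2.01 km

Invert Athy's law: z = ln(φ₀/φ) / β
z = ln(0.65/0.28) / 0.42 = ln(2.321) / 0.42 = 0.8422 / 0.42 = 2.005 km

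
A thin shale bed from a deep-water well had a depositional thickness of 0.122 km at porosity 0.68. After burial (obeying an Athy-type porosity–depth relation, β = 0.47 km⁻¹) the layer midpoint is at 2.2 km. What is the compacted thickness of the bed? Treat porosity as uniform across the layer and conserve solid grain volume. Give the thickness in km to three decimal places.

Porosity at 2.2 km: n = 0.68·exp(−0.47×2.2) = 0.2418
Solid-volume conservation: h(1−n) = h₀(1−n₀) ⇒ h = h₀·(1−n₀)/(1−n)
h = 0.122 × (1 − 0.68)/(1 − 0.2418) = 0.122 × 0.4220 = 0.0515 km

0.051 km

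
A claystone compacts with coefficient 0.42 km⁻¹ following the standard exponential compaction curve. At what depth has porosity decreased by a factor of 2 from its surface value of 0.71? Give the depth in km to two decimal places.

φ/φ₀ = 1/2 ⇒ exp(−c·Z) = 1/2 ⇒ Z = ln(2) / c
Z = 0.6931 / 0.42 = 1.650 km

1.65 km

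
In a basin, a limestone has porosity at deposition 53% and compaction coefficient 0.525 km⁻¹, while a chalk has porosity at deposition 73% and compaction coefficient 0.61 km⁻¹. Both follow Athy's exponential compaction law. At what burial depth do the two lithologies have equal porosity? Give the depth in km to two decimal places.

Set phi₀ₐ e^(−βₐz) = phi₀ᵦ e^(−βᵦz) ⇒ ln(phi₀ₐ/phi₀ᵦ) = (βₐ − βᵦ)·z
z = ln(0.53/0.73) / (0.525 − 0.61) = -0.3202 / -0.085 = 3.767 km

3.77 km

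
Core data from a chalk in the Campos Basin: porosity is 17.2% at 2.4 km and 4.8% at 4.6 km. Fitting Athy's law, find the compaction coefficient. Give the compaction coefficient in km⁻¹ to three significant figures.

0.580 km⁻¹

Athy: n(z) = n₀ e^(−kz) ⇒ n₁/n₂ = e^{k(z₂−z₁)} ⇒ k = ln(n₁/n₂)/(z₂−z₁)
k = ln(0.172/0.048) / (4.6 − 2.4) = ln(3.583) / 2.2 = 1.2763 / 2.2 = 0.5801 km⁻¹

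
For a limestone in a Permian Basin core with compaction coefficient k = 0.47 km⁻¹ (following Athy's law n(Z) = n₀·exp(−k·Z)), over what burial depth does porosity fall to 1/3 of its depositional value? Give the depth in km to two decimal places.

2.34 km

n/n₀ = 1/3 ⇒ exp(−k·Z) = 1/3 ⇒ Z = ln(3) / k
Z = 1.0986 / 0.47 = 2.337 km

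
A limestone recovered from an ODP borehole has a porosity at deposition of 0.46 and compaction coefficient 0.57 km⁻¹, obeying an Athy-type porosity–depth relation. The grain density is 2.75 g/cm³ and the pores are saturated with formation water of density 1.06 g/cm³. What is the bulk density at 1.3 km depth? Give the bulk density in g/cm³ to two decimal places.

Porosity at depth: φ = 0.46·exp(−0.57×1.3) = 0.46×0.4766 = 0.2193
Bulk density: ρ_b = (1−φ)ρ_g + φ·ρ_f = 0.7807×2.75 + 0.2193×1.06
       = 2.147 + 0.232 = 2.379 g/cm³

2.38 g/cm³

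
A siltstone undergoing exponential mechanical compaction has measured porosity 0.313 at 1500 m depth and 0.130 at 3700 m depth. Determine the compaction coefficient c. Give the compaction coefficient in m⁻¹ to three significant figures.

Working in km (1 km = 1000 m; c in km⁻¹ = c in m⁻¹ × 1000):
Athy: phi(z) = phi₀ e^(−cz) ⇒ phi₁/phi₂ = e^{c(z₂−z₁)} ⇒ c = ln(phi₁/phi₂)/(z₂−z₁)
c = ln(0.313/0.13) / (3.7 − 1.5) = ln(2.408) / 2.2 = 0.8787 / 2.2 = 0.3994 km⁻¹

0.000399 m⁻¹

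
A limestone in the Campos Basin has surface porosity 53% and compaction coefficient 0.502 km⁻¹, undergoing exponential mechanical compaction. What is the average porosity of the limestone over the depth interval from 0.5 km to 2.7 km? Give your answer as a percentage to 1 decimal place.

25.0%

⟨φ⟩ = (1/(Z₂−Z₁)) ∫ φ₀ e^(−βZ) dZ = φ₀·(e^(−β·Z₁) − e^(−β·Z₂)) / (β·(Z₂−Z₁))
e^(−0.502×0.5) = 0.7780; e^(−0.502×2.7) = 0.2578
⟨φ⟩ = 0.53 × (0.7780 − 0.2578) / (0.502 × 2.2) = 0.53 × 0.4710 = 0.2496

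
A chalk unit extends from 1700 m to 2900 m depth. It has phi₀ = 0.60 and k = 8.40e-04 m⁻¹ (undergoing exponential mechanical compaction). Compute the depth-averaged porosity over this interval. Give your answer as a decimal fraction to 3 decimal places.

Working in km (1 km = 1000 m; k in km⁻¹ = k in m⁻¹ × 1000):
⟨phi⟩ = (1/(d₂−d₁)) ∫ phi₀ e^(−kd) dd = phi₀·(e^(−k·d₁) − e^(−k·d₂)) / (k·(d₂−d₁))
e^(−0.84×1.7) = 0.2398; e^(−0.84×2.9) = 0.0875
⟨phi⟩ = 0.6 × (0.2398 − 0.0875) / (0.84 × 1.2) = 0.6 × 0.1511 = 0.0906

0.091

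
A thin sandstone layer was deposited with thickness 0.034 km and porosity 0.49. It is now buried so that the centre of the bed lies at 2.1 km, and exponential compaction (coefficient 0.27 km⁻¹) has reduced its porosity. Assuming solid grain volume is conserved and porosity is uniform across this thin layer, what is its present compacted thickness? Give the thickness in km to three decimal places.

Porosity at 2.1 km: n = 0.49·exp(−0.27×2.1) = 0.2779
Solid-volume conservation: h(1−n) = h₀(1−n₀) ⇒ h = h₀·(1−n₀)/(1−n)
h = 0.034 × (1 − 0.49)/(1 − 0.2779) = 0.034 × 0.7063 = 0.0240 km

0.024 km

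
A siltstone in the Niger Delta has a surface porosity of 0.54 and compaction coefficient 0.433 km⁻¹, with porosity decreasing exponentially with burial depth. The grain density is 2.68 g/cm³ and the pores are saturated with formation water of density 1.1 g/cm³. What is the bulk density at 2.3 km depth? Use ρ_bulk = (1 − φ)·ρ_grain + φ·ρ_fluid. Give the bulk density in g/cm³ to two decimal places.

2.36 g/cm³

Porosity at depth: phi = 0.54·exp(−0.433×2.3) = 0.54×0.3694 = 0.1995
Bulk density: ρ_b = (1−phi)ρ_g + phi·ρ_f = 0.8005×2.68 + 0.1995×1.1
       = 2.145 + 0.219 = 2.365 g/cm³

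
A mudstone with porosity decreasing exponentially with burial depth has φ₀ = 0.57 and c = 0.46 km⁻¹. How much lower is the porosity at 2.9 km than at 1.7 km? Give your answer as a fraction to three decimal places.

0.111

φ(1.7) = 0.57·e^(−0.46×1.7) = 0.2608
φ(2.9) = 0.57·e^(−0.46×2.9) = 0.1502
Δφ = 0.2608 − 0.1502 = 0.1106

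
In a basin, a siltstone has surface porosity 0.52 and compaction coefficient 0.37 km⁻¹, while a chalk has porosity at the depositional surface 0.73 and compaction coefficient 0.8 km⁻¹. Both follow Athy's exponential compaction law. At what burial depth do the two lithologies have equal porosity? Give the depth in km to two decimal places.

0.79 km

Set n₀ₐ e^(−βₐd) = n₀ᵦ e^(−βᵦd) ⇒ ln(n₀ₐ/n₀ᵦ) = (βₐ − βᵦ)·d
d = ln(0.52/0.73) / (0.37 − 0.8) = -0.3392 / -0.43 = 0.789 km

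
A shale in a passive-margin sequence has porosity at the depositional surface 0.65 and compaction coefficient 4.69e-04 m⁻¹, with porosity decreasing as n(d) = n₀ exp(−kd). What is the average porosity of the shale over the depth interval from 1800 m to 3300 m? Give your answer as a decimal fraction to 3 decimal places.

Working in km (1 km = 1000 m; k in km⁻¹ = k in m⁻¹ × 1000):
⟨n⟩ = (1/(d₂−d₁)) ∫ n₀ e^(−kd) dd = n₀·(e^(−k·d₁) − e^(−k·d₂)) / (k·(d₂−d₁))
e^(−0.469×1.8) = 0.4299; e^(−0.469×3.3) = 0.2127
⟨n⟩ = 0.65 × (0.4299 − 0.2127) / (0.469 × 1.5) = 0.65 × 0.3087 = 0.2006

0.201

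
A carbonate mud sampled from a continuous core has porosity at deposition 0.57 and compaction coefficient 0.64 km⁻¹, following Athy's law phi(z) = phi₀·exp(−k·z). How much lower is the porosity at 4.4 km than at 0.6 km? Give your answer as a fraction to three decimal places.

0.354

phi(0.6) = 0.57·e^(−0.64×0.6) = 0.3882
phi(4.4) = 0.57·e^(−0.64×4.4) = 0.0341
Δphi = 0.3882 − 0.0341 = 0.3541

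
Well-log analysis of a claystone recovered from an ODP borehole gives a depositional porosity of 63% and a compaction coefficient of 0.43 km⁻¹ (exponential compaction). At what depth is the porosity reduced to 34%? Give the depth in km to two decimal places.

1.43 km

Invert Athy's law: d = ln(n₀/n) / c
d = ln(0.63/0.34) / 0.43 = ln(1.853) / 0.43 = 0.6168 / 0.43 = 1.434 km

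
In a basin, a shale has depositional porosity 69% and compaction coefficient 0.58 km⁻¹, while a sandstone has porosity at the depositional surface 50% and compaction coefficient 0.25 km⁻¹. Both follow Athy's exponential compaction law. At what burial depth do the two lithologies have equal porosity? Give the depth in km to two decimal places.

0.98 km

Set n₀ₐ e^(−cₐd) = n₀ᵦ e^(−cᵦd) ⇒ ln(n₀ₐ/n₀ᵦ) = (cₐ − cᵦ)·d
d = ln(0.69/0.5) / (0.58 − 0.25) = 0.3221 / 0.33 = 0.976 km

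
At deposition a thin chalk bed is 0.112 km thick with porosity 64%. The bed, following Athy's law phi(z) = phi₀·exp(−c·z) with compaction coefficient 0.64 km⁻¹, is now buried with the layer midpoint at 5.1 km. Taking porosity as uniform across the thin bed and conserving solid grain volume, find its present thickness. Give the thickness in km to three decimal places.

Porosity at 5.1 km: phi = 0.64·exp(−0.64×5.1) = 0.0245
Solid-volume conservation: h(1−phi) = h₀(1−phi₀) ⇒ h = h₀·(1−phi₀)/(1−phi)
h = 0.112 × (1 − 0.64)/(1 − 0.0245) = 0.112 × 0.3690 = 0.0413 km

0.041 km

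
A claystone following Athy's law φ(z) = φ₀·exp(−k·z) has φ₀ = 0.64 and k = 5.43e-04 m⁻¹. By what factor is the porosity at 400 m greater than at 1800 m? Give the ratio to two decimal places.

Working in km (1 km = 1000 m; k in km⁻¹ = k in m⁻¹ × 1000):
φ(z₁)/φ(z₂) = e^(−k·z₁)/e^(−k·z₂) = e^{k(z₂−z₁)}
= exp(0.543 × 1.4) = exp(0.7602) = 2.1387

2.14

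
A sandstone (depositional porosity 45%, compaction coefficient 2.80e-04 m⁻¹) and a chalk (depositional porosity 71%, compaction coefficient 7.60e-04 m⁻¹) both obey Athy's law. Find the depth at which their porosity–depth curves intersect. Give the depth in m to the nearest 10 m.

950 m

Working in km (1 km = 1000 m; c in km⁻¹ = c in m⁻¹ × 1000):
Set n₀ₐ e^(−cₐd) = n₀ᵦ e^(−cᵦd) ⇒ ln(n₀ₐ/n₀ᵦ) = (cₐ − cᵦ)·d
d = ln(0.45/0.71) / (0.28 − 0.76) = -0.4560 / -0.48 = 0.950 km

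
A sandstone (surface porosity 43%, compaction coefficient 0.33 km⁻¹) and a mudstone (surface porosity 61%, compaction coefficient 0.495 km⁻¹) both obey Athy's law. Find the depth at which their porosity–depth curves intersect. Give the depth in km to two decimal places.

2.12 km

Set phi₀ₐ e^(−kₐd) = phi₀ᵦ e^(−kᵦd) ⇒ ln(phi₀ₐ/phi₀ᵦ) = (kₐ − kᵦ)·d
d = ln(0.43/0.61) / (0.33 − 0.495) = -0.3497 / -0.165 = 2.119 km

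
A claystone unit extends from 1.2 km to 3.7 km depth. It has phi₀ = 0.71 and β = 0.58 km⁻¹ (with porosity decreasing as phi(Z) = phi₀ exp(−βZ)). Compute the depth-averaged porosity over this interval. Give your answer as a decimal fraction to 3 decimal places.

0.187

⟨phi⟩ = (1/(Z₂−Z₁)) ∫ phi₀ e^(−βZ) dZ = phi₀·(e^(−β·Z₁) − e^(−β·Z₂)) / (β·(Z₂−Z₁))
e^(−0.58×1.2) = 0.4986; e^(−0.58×3.7) = 0.1170
⟨phi⟩ = 0.71 × (0.4986 − 0.1170) / (0.58 × 2.5) = 0.71 × 0.2632 = 0.1869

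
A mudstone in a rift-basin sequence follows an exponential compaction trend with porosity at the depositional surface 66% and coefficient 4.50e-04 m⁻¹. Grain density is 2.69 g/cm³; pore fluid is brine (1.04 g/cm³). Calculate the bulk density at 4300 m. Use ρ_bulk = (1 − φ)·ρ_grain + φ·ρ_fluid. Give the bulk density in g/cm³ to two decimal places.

Working in km (1 km = 1000 m; k in km⁻¹ = k in m⁻¹ × 1000):
Porosity at depth: φ = 0.66·exp(−0.45×4.3) = 0.66×0.1444 = 0.0953
Bulk density: ρ_b = (1−φ)ρ_g + φ·ρ_f = 0.9047×2.69 + 0.0953×1.04
       = 2.434 + 0.099 = 2.533 g/cm³

2.53 g/cm³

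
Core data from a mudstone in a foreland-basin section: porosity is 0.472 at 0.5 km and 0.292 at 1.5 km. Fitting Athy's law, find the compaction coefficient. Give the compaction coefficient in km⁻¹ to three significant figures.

0.480 km⁻¹

Athy: φ(z) = φ₀ e^(−kz) ⇒ φ₁/φ₂ = e^{k(z₂−z₁)} ⇒ k = ln(φ₁/φ₂)/(z₂−z₁)
k = ln(0.472/0.292) / (1.5 − 0.5) = ln(1.616) / 1 = 0.4802 / 1 = 0.4802 km⁻¹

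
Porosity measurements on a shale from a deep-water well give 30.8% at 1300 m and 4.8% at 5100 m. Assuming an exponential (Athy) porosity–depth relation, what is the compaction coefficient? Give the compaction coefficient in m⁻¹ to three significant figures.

Working in km (1 km = 1000 m; k in km⁻¹ = k in m⁻¹ × 1000):
Athy: n(z) = n₀ e^(−kz) ⇒ n₁/n₂ = e^{k(z₂−z₁)} ⇒ k = ln(n₁/n₂)/(z₂−z₁)
k = ln(0.308/0.048) / (5.1 − 1.3) = ln(6.417) / 3.8 = 1.8589 / 3.8 = 0.4892 km⁻¹

0.000489 m⁻¹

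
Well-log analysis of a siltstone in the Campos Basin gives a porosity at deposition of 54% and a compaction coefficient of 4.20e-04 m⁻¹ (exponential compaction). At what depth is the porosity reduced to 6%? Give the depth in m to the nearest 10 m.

Working in km (1 km = 1000 m; c in km⁻¹ = c in m⁻¹ × 1000):
Invert Athy's law: z = ln(n₀/n) / c
z = ln(0.54/0.06) / 0.42 = ln(9) / 0.42 = 2.1972 / 0.42 = 5.231 km

5230 m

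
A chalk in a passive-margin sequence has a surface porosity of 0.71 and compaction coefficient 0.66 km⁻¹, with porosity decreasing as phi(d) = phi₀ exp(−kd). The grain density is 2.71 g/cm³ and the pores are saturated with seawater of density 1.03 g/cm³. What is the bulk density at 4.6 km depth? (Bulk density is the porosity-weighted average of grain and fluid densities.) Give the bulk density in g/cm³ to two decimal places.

2.65 g/cm³

Porosity at depth: phi = 0.71·exp(−0.66×4.6) = 0.71×0.0480 = 0.0341
Bulk density: ρ_b = (1−phi)ρ_g + phi·ρ_f = 0.9659×2.71 + 0.0341×1.03
       = 2.618 + 0.035 = 2.653 g/cm³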